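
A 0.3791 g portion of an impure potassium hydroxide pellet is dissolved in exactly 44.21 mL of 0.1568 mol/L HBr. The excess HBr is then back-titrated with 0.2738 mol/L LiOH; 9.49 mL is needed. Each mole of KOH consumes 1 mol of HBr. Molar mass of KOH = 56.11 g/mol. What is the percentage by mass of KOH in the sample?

64.1%

Total n(HBr) added = 0.1568 x 0.04421 = 0.006932 mol.
n(LiOH) used = 0.2738 x 0.009490 = 0.002598 mol, which equals the excess n(HBr).
So n(HBr) consumed by the sample = 0.006932 - 0.002598 = 0.004334 mol.
n(KOH) = 0.004334 / 1 = 0.004334 mol.
mass KOH = 0.004334 x 56.11 = 0.2432 g, so %KOH = 0.2432/0.3791 x 100 = 64.1%.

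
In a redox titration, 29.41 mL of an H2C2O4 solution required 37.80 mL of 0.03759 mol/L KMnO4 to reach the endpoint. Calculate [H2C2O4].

n(KMnO4) = 0.03759 x 0.03780 = 0.001421 mol.
From the balanced equation, 2 mol KMnO4 reacts with 5 mol H2C2O4, so n(H2C2O4) = 0.001421 x 5/2 = 0.003552 mol.
[H2C2O4] = 0.003552 / 0.02941 L = 0.121 M.

0.121 M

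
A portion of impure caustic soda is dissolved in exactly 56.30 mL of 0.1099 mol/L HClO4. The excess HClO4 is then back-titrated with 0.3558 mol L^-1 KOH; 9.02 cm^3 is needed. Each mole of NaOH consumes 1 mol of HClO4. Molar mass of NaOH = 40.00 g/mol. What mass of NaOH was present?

0.119 g

Total n(HClO4) added = 0.1099 x 0.05630 = 0.006187 mol.
n(KOH) used = 0.3558 x 0.009020 = 0.003209 mol, which equals the excess n(HClO4).
So n(HClO4) consumed by the sample = 0.006187 - 0.003209 = 0.002978 mol.
n(NaOH) = 0.002978 / 1 = 0.002978 mol.
mass = 0.002978 mol x 40.00 g/mol = 0.119 g.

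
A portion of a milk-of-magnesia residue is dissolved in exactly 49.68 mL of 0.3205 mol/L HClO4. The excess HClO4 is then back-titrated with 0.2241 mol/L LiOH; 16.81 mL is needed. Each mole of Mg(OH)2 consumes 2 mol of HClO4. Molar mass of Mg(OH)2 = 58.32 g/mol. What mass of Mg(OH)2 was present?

0.354 g

Total n(HClO4) added = 0.3205 x 0.04968 = 0.01592 mol.
n(LiOH) used = 0.2241 x 0.01681 = 0.003767 mol, which equals the excess n(HClO4).
So n(HClO4) consumed by the sample = 0.01592 - 0.003767 = 0.01216 mol.
n(Mg(OH)2) = 0.01216 / 2 = 0.006078 mol.
mass = 0.006078 mol x 58.32 g/mol = 0.354 g.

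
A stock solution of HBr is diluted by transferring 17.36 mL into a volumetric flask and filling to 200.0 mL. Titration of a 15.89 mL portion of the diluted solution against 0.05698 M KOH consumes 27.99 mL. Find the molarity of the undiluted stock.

1.16 M

n(KOH) = 0.05698 x 0.02799 = 0.001595 mol.
n(HBr) in the aliquot = 0.001595 mol.
[diluted HBr] = 0.001595 / 0.01589 = 0.1004 M.
Dilution factor = 200.0/17.36 = 11.52, so [stock] = 0.1004 x 11.52 = 1.16 M.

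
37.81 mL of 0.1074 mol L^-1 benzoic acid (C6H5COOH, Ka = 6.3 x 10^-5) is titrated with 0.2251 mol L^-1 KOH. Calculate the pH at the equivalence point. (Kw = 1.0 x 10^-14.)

n(C6H5COOH) = 0.1074 x 0.03781 = 0.004061 mol; V(KOH) at equivalence = 0.004061/0.2251 = 0.01804 L.
At equivalence all the acid is converted to C6H5COO-; total volume = 0.03781 + 0.01804 = 0.05585 L, so [C6H5COO-] = 0.004061/0.05585 = 0.07271 M.
Kb = Kw/Ka = 1.0e-14 / 6.3 x 10^-5 = 1.59e-10.
[OH^-] = sqrt(Kb x [C6H5COO-]) = sqrt(1.59e-10 x 0.07271) = 3.40e-6 M.
pOH = 5.47, so pH = 14.00 - 5.47 = 8.53.

8.53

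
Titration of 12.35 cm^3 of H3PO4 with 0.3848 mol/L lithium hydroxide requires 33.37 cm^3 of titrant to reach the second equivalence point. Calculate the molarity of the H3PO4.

0.520 M

n(LiOH) = 0.3848 x 0.03337 = 0.01284 mol.
At the second equivalence point, 2 mol OH^- react per mol H3PO4, so n(H3PO4) = 0.01284 / 2 = 0.006420 mol.
[H3PO4] = 0.006420 / 0.01235 L = 0.520 M.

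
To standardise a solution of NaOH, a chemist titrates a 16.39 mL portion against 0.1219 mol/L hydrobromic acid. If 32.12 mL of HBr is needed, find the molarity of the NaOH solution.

0.239 M

n(HBr) delivered = 0.1219 x 0.03212 = 0.003915 mol.
For a 1:1 reaction, n(NaOH) = 0.003915 mol.
[NaOH] = 0.003915 mol / 0.01639 L = 0.239 M.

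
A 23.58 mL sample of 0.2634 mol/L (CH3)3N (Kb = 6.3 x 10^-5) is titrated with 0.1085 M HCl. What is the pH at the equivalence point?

5.46

n((CH3)3N) = 0.2634 x 0.02358 = 0.006211 mol; V(HCl) at equivalence = 0.006211/0.1085 = 0.05724 L.
At equivalence the base is fully converted to (CH3)3NH+; total volume = 0.08082 L, so [(CH3)3NH+] = 0.006211/0.08082 = 0.07685 M.
Ka((CH3)3NH+) = Kw/Kb = 1.0e-14 / 6.3 x 10^-5 = 1.59e-10.
[H^+] = sqrt(Ka x [(CH3)3NH+]) = sqrt(1.59e-10 x 0.07685) = 3.49e-6 M.
pH = -log(3.49e-6) = 5.46.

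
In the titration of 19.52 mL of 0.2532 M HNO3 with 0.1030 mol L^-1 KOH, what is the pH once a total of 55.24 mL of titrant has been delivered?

12.00

n(acid) = 0.2532 x 0.01952 = 0.004942 mol; n(KOH) added = 0.1030 x 0.05524 = 0.005690 mol.
Base is in excess by 0.005690 - 0.004942 = 0.0007473 mol in a total volume of 0.07476 L.
[OH^-] = 0.0007473/0.07476 = 0.009995 M, so pOH = 2.00 and pH = 14.00 - 2.00 = 12.00.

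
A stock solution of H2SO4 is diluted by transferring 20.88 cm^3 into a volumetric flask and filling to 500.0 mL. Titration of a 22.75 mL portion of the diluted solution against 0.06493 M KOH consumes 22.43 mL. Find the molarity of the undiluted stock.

n(KOH) = 0.06493 x 0.02243 = 0.001456 mol.
n(H2SO4) in the aliquot = 0.001456 x 1/2 = 0.0007282 mol.
[diluted H2SO4] = 0.0007282 / 0.02275 = 0.03201 M.
Dilution factor = 500.0/20.88 = 23.95, so [stock] = 0.03201 x 23.95 = 0.766 M.

0.766 M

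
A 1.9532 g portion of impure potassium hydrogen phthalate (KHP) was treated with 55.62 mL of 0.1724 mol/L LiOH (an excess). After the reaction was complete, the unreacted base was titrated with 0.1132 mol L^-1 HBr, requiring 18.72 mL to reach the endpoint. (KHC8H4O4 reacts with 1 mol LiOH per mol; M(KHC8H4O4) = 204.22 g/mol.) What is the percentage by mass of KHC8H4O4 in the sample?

Total n(LiOH) added = 0.1724 x 0.05562 = 0.009589 mol.
n(HBr) used = 0.1132 x 0.01872 = 0.002119 mol, which equals the excess n(LiOH).
So n(LiOH) consumed by the sample = 0.009589 - 0.002119 = 0.007470 mol.
n(KHC8H4O4) = 0.007470 / 1 = 0.007470 mol.
mass KHC8H4O4 = 0.007470 x 204.22 = 1.525 g, so %KHC8H4O4 = 1.525/1.9532 x 100 = 78.1%.

78.1%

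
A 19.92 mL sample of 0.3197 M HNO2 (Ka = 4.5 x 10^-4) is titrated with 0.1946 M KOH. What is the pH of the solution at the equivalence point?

n(HNO2) = 0.3197 x 0.01992 = 0.006368 mol; V(KOH) at equivalence = 0.006368/0.1946 = 0.03273 L.
At equivalence all the acid is converted to NO2-; total volume = 0.01992 + 0.03273 = 0.05265 L, so [NO2-] = 0.006368/0.05265 = 0.1210 M.
Kb = Kw/Ka = 1.0e-14 / 4.5 x 10^-4 = 2.22e-11.
[OH^-] = sqrt(Kb x [NO2-]) = sqrt(2.22e-11 x 0.1210) = 1.64e-6 M.
pOH = 5.79, so pH = 14.00 - 5.79 = 8.21.

8.21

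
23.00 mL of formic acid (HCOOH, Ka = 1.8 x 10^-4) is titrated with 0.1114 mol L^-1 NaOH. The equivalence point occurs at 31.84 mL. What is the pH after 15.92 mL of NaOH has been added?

15.92 mL is exactly half the equivalence volume (31.84/2), i.e. the half-equivalence point.
There, n(HA) = n(A^-), so pH = pKa = -log(1.8 x 10^-4) = 3.74.

3.74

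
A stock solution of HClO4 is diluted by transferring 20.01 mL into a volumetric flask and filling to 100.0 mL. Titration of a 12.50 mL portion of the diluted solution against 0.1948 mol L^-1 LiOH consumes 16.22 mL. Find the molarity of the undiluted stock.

1.26 M

n(LiOH) = 0.1948 x 0.01622 = 0.003160 mol.
n(HClO4) in the aliquot = 0.003160 mol.
[diluted HClO4] = 0.003160 / 0.01250 = 0.2528 M.
Dilution factor = 100.0/20.01 = 4.998, so [stock] = 0.2528 x 4.998 = 1.26 M.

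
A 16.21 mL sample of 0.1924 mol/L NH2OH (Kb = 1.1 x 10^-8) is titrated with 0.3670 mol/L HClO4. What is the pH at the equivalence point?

3.47

n(NH2OH) = 0.1924 x 0.01621 = 0.003119 mol; V(HClO4) at equivalence = 0.003119/0.3670 = 0.008498 L.
At equivalence the base is fully converted to NH3OH+; total volume = 0.02471 L, so [NH3OH+] = 0.003119/0.02471 = 0.1262 M.
Ka(NH3OH+) = Kw/Kb = 1.0e-14 / 1.1 x 10^-8 = 9.09e-7.
[H^+] = sqrt(Ka x [NH3OH+]) = sqrt(9.09e-7 x 0.1262) = 0.000339 M.
pH = -log(0.000339) = 3.47.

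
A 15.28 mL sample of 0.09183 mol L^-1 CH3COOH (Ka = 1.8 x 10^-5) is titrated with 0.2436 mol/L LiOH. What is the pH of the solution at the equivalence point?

n(CH3COOH) = 0.09183 x 0.01528 = 0.001403 mol; V(LiOH) at equivalence = 0.001403/0.2436 = 0.005760 L.
At equivalence all the acid is converted to CH3COO-; total volume = 0.01528 + 0.005760 = 0.02104 L, so [CH3COO-] = 0.001403/0.02104 = 0.06669 M.
Kb = Kw/Ka = 1.0e-14 / 1.8 x 10^-5 = 5.56e-10.
[OH^-] = sqrt(Kb x [CH3COO-]) = sqrt(5.56e-10 x 0.06669) = 6.09e-6 M.
pOH = 5.22, so pH = 14.00 - 5.22 = 8.78.

8.78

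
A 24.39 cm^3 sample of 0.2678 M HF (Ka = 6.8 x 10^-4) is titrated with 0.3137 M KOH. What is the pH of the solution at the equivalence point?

n(HF) = 0.2678 x 0.02439 = 0.006532 mol; V(KOH) at equivalence = 0.006532/0.3137 = 0.02082 L.
At equivalence all the acid is converted to F-; total volume = 0.02439 + 0.02082 = 0.04521 L, so [F-] = 0.006532/0.04521 = 0.1445 M.
Kb = Kw/Ka = 1.0e-14 / 6.8 x 10^-4 = 1.47e-11.
[OH^-] = sqrt(Kb x [F-]) = sqrt(1.47e-11 x 0.1445) = 1.46e-6 M.
pOH = 5.84, so pH = 14.00 - 5.84 = 8.16.

8.16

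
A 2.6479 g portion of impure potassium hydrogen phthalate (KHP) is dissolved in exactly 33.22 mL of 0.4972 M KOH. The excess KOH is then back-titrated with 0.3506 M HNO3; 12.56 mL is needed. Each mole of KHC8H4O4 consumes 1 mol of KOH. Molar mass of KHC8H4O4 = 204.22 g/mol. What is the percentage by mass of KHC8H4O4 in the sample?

93.4%

Total n(KOH) added = 0.4972 x 0.03322 = 0.01652 mol.
n(HNO3) used = 0.3506 x 0.01256 = 0.004404 mol, which equals the excess n(KOH).
So n(KOH) consumed by the sample = 0.01652 - 0.004404 = 0.01211 mol.
n(KHC8H4O4) = 0.01211 / 1 = 0.01211 mol.
mass KHC8H4O4 = 0.01211 x 204.22 = 2.474 g, so %KHC8H4O4 = 2.474/2.6479 x 100 = 93.4%.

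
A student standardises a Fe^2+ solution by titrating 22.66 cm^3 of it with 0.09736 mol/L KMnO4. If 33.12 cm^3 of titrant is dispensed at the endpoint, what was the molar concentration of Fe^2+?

0.712 M

n(KMnO4) = 0.09736 x 0.03312 = 0.003225 mol.
From the balanced equation, 1 mol KMnO4 reacts with 5 mol Fe^2+, so n(Fe^2+) = 0.003225 x 5/1 = 0.01612 mol.
[Fe^2+] = 0.01612 / 0.02266 L = 0.712 M.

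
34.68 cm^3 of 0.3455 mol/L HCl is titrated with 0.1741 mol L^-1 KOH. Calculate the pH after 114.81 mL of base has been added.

n(acid) = 0.3455 x 0.03468 = 0.01198 mol; n(KOH) added = 0.1741 x 0.1148 = 0.01999 mol.
Base is in excess by 0.01999 - 0.01198 = 0.008006 mol in a total volume of 0.1495 L.
[OH^-] = 0.008006/0.1495 = 0.05356 M, so pOH = 1.27 and pH = 14.00 - 1.27 = 12.73.

12.73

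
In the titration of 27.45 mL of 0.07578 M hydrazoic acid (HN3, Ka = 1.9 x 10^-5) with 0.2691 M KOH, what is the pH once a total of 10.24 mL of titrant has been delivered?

n(acid) = 0.07578 x 0.02745 = 0.002080 mol; n(KOH) added = 0.2691 x 0.01024 = 0.002756 mol.
Base is in excess by 0.002756 - 0.002080 = 0.0006754 mol in a total volume of 0.03769 L.
[OH^-] = 0.0006754/0.03769 = 0.01792 M, so pOH = 1.75 and pH = 14.00 - 1.75 = 12.25.

12.25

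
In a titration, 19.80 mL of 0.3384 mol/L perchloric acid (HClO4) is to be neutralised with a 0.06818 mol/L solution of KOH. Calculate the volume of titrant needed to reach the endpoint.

n(HClO4) = 0.3384 mol/L x 0.01980 L = 0.006700 mol.
At equivalence n(KOH) = n(HClO4) = 0.006700 mol.
V(KOH) = 0.006700 / 0.06818 = 0.09827 L = 98.3 mL.

98.3 mL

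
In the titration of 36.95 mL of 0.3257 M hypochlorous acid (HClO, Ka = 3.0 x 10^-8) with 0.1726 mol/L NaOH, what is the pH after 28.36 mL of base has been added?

Initial n(HClO) = 0.3257 x 0.03695 = 0.01203 mol.
n(NaOH) added = 0.1726 x 0.02836 = 0.004895 mol, converting that many moles of HClO to ClO-.
Remaining n(HClO) = 0.007140 mol; n(ClO-) = 0.004895 mol.
By Henderson-Hasselbalch, pH = pKa + log([A^-]/[HA]) = 7.52 + log(0.004895/0.007140) = 7.52 + (-0.16) = 7.36.

7.36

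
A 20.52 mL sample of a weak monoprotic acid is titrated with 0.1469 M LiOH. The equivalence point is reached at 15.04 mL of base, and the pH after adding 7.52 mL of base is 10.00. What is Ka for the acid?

1.0 x 10^-10

7.52 mL is half of the equivalence volume, so this is the half-equivalence point where [HA] = [A^-].
At half-equivalence pH = pKa, so pKa = 10.00.
Ka = 10^(-10.00) = 1.0 x 10^-10.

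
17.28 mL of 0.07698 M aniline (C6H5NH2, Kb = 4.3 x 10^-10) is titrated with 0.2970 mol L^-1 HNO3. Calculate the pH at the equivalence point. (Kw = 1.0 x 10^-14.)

2.92

n(C6H5NH2) = 0.07698 x 0.01728 = 0.001330 mol; V(HNO3) at equivalence = 0.001330/0.2970 = 0.004479 L.
At equivalence the base is fully converted to C6H5NH3+; total volume = 0.02176 L, so [C6H5NH3+] = 0.001330/0.02176 = 0.06113 M.
Ka(C6H5NH3+) = Kw/Kb = 1.0e-14 / 4.3 x 10^-10 = 2.33e-5.
[H^+] = sqrt(Ka x [C6H5NH3+]) = sqrt(2.33e-5 x 0.06113) = 0.00119 M.
pH = -log(0.00119) = 2.92.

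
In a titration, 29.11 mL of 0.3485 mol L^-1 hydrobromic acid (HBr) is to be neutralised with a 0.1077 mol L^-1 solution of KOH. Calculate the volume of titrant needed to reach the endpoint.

94.2 mL

n(HBr) = 0.3485 mol/L x 0.02911 L = 0.01014 mol.
At equivalence n(KOH) = n(HBr) = 0.01014 mol.
V(KOH) = 0.01014 / 0.1077 = 0.09420 L = 94.2 mL.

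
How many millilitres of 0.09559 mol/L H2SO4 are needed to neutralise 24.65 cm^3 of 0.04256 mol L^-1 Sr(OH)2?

n(Sr(OH)2) = 0.04256 mol/L x 0.02465 L = 0.001049 mol.
At equivalence n(H2SO4) = n(Sr(OH)2) = 0.001049 mol.
V(H2SO4) = 0.001049 / 0.09559 = 0.01098 L = 11.0 mL.

11.0 mL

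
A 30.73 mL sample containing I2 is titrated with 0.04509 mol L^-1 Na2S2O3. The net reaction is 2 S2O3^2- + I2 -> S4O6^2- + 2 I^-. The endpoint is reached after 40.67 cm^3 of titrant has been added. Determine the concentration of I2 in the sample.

0.0298 M

n(Na2S2O3) = 0.04509 x 0.04067 = 0.001834 mol.
From the balanced equation, 2 mol Na2S2O3 reacts with 1 mol I2, so n(I2) = 0.001834 x 1/2 = 0.0009169 mol.
[I2] = 0.0009169 / 0.03073 L = 0.0298 M.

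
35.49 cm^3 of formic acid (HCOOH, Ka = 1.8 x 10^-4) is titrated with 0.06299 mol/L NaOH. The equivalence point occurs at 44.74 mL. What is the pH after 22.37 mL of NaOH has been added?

3.74

22.37 mL is exactly half the equivalence volume (44.74/2), i.e. the half-equivalence point.
There, n(HA) = n(A^-), so pH = pKa = -log(1.8 x 10^-4) = 3.74.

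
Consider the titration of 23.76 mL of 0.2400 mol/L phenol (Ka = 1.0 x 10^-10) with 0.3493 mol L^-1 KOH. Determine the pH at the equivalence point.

11.58

n(C6H5OH) = 0.2400 x 0.02376 = 0.005702 mol; V(KOH) at equivalence = 0.005702/0.3493 = 0.01633 L.
At equivalence all the acid is converted to C6H5O-; total volume = 0.02376 + 0.01633 = 0.04009 L, so [C6H5O-] = 0.005702/0.04009 = 0.1423 M.
Kb = Kw/Ka = 1.0e-14 / 1.0 x 10^-10 = 0.000100.
[OH^-] = sqrt(Kb x [C6H5O-]) = sqrt(0.000100 x 0.1423) = 0.00377 M.
pOH = 2.42, so pH = 14.00 - 2.42 = 11.58.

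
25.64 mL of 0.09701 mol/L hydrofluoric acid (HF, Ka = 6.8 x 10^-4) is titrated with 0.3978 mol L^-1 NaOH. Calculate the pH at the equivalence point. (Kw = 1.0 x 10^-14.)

8.03

n(HF) = 0.09701 x 0.02564 = 0.002487 mol; V(NaOH) at equivalence = 0.002487/0.3978 = 0.006253 L.
At equivalence all the acid is converted to F-; total volume = 0.02564 + 0.006253 = 0.03189 L, so [F-] = 0.002487/0.03189 = 0.07799 M.
Kb = Kw/Ka = 1.0e-14 / 6.8 x 10^-4 = 1.47e-11.
[OH^-] = sqrt(Kb x [F-]) = sqrt(1.47e-11 x 0.07799) = 1.07e-6 M.
pOH = 5.97, so pH = 14.00 - 5.97 = 8.03.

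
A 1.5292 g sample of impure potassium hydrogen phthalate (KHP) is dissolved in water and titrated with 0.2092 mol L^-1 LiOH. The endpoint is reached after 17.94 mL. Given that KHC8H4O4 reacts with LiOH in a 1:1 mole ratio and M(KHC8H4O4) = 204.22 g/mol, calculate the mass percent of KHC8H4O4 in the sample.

n(LiOH) = 0.2092 x 0.01794 = 0.003753 mol.
n(KHC8H4O4) = 0.003753 / 1 = 0.003753 mol.
mass of KHC8H4O4 = 0.003753 x 204.22 = 0.7664 g.
% purity = 0.7664 / 1.5292 x 100 = 50.1%.

50.1%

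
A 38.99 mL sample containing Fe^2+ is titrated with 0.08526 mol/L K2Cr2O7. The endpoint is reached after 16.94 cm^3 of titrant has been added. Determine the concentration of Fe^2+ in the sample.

n(K2Cr2O7) = 0.08526 x 0.01694 = 0.001444 mol.
From the balanced equation, 1 mol K2Cr2O7 reacts with 6 mol Fe^2+, so n(Fe^2+) = 0.001444 x 6/1 = 0.008666 mol.
[Fe^2+] = 0.008666 / 0.03899 L = 0.222 M.

0.222 M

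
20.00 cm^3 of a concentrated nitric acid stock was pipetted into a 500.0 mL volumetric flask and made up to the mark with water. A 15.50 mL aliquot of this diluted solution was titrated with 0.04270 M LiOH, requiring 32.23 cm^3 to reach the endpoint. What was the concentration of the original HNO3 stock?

n(LiOH) = 0.04270 x 0.03223 = 0.001376 mol.
n(HNO3) in the aliquot = 0.001376 mol.
[diluted HNO3] = 0.001376 / 0.01550 = 0.08879 M.
Dilution factor = 500.0/20.00 = 25.00, so [stock] = 0.08879 x 25.00 = 2.22 M.

2.22 M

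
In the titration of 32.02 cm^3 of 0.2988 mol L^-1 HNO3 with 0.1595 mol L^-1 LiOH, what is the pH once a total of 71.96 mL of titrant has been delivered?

12.26

n(acid) = 0.2988 x 0.03202 = 0.009568 mol; n(LiOH) added = 0.1595 x 0.07196 = 0.01148 mol.
Base is in excess by 0.01148 - 0.009568 = 0.001910 mol in a total volume of 0.1040 L.
[OH^-] = 0.001910/0.1040 = 0.01837 M, so pOH = 1.74 and pH = 14.00 - 1.74 = 12.26.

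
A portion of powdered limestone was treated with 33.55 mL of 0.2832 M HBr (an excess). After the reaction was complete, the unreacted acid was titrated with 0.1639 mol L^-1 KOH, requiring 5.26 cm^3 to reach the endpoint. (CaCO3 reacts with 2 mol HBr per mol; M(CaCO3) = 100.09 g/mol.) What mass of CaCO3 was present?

0.432 g

Total n(HBr) added = 0.2832 x 0.03355 = 0.009501 mol.
n(KOH) used = 0.1639 x 0.005260 = 0.0008621 mol, which equals the excess n(HBr).
So n(HBr) consumed by the sample = 0.009501 - 0.0008621 = 0.008639 mol.
n(CaCO3) = 0.008639 / 2 = 0.004320 mol.
mass = 0.004320 mol x 100.09 g/mol = 0.432 g.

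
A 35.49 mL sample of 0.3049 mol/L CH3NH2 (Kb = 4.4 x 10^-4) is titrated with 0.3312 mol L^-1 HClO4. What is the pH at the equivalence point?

n(CH3NH2) = 0.3049 x 0.03549 = 0.01082 mol; V(HClO4) at equivalence = 0.01082/0.3312 = 0.03267 L.
At equivalence the base is fully converted to CH3NH3+; total volume = 0.06816 L, so [CH3NH3+] = 0.01082/0.06816 = 0.1588 M.
Ka(CH3NH3+) = Kw/Kb = 1.0e-14 / 4.4 x 10^-4 = 2.27e-11.
[H^+] = sqrt(Ka x [CH3NH3+]) = sqrt(2.27e-11 x 0.1588) = 1.90e-6 M.
pH = -log(1.90e-6) = 5.72.

5.72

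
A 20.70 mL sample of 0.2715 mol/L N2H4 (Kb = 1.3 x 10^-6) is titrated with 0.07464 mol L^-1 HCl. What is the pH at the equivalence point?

4.67

n(N2H4) = 0.2715 x 0.02070 = 0.005620 mol; V(HCl) at equivalence = 0.005620/0.07464 = 0.07530 L.
At equivalence the base is fully converted to N2H5+; total volume = 0.09600 L, so [N2H5+] = 0.005620/0.09600 = 0.05854 M.
Ka(N2H5+) = Kw/Kb = 1.0e-14 / 1.3 x 10^-6 = 7.69e-9.
[H^+] = sqrt(Ka x [N2H5+]) = sqrt(7.69e-9 x 0.05854) = 2.12e-5 M.
pH = -log(2.12e-5) = 4.67.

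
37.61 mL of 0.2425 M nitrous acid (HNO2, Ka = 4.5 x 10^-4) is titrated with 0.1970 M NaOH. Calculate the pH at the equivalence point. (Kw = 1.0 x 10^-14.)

n(HNO2) = 0.2425 x 0.03761 = 0.009120 mol; V(NaOH) at equivalence = 0.009120/0.1970 = 0.04630 L.
At equivalence all the acid is converted to NO2-; total volume = 0.03761 + 0.04630 = 0.08391 L, so [NO2-] = 0.009120/0.08391 = 0.1087 M.
Kb = Kw/Ka = 1.0e-14 / 4.5 x 10^-4 = 2.22e-11.
[OH^-] = sqrt(Kb x [NO2-]) = sqrt(2.22e-11 x 0.1087) = 1.55e-6 M.
pOH = 5.81, so pH = 14.00 - 5.81 = 8.19.

8.19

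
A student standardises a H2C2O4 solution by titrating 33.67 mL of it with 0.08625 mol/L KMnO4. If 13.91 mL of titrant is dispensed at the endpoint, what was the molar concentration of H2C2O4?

0.0891 M

n(KMnO4) = 0.08625 x 0.01391 = 0.001200 mol.
From the balanced equation, 2 mol KMnO4 reacts with 5 mol H2C2O4, so n(H2C2O4) = 0.001200 x 5/2 = 0.002999 mol.
[H2C2O4] = 0.002999 / 0.03367 L = 0.0891 M.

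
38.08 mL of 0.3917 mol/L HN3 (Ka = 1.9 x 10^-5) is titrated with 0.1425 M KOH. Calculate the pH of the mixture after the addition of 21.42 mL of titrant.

4.13

Initial n(HN3) = 0.3917 x 0.03808 = 0.01492 mol.
n(KOH) added = 0.1425 x 0.02142 = 0.003052 mol, converting that many moles of HN3 to N3-.
Remaining n(HN3) = 0.01186 mol; n(N3-) = 0.003052 mol.
By Henderson-Hasselbalch, pH = pKa + log([A^-]/[HA]) = 4.72 + log(0.003052/0.01186) = 4.72 + (-0.59) = 4.13.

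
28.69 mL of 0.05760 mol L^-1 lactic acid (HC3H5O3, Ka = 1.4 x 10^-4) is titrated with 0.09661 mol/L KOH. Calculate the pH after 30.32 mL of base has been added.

12.34

n(acid) = 0.05760 x 0.02869 = 0.001653 mol; n(KOH) added = 0.09661 x 0.03032 = 0.002929 mol.
Base is in excess by 0.002929 - 0.001653 = 0.001277 mol in a total volume of 0.05901 L.
[OH^-] = 0.001277/0.05901 = 0.02163 M, so pOH = 1.66 and pH = 14.00 - 1.66 = 12.34.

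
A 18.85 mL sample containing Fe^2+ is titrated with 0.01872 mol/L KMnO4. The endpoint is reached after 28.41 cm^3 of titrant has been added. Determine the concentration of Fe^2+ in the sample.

n(KMnO4) = 0.01872 x 0.02841 = 0.0005318 mol.
From the balanced equation, 1 mol KMnO4 reacts with 5 mol Fe^2+, so n(Fe^2+) = 0.0005318 x 5/1 = 0.002659 mol.
[Fe^2+] = 0.002659 / 0.01885 L = 0.141 M.

0.141 M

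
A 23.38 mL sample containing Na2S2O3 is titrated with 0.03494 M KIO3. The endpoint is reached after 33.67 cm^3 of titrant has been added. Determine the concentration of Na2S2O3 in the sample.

0.302 M

n(KIO3) = 0.03494 x 0.03367 = 0.001176 mol.
From the balanced equation, 1 mol KIO3 reacts with 6 mol Na2S2O3, so n(Na2S2O3) = 0.001176 x 6/1 = 0.007059 mol.
[Na2S2O3] = 0.007059 / 0.02338 L = 0.302 M.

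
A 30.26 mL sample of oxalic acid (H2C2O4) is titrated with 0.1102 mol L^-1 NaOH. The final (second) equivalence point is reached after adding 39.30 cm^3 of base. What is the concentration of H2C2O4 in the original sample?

n(NaOH) = 0.1102 x 0.03930 = 0.004331 mol.
At the final (second) equivalence point, 2 mol OH^- react per mol H2C2O4, so n(H2C2O4) = 0.004331 / 2 = 0.002165 mol.
[H2C2O4] = 0.002165 / 0.03026 L = 0.0716 M.

0.0716 M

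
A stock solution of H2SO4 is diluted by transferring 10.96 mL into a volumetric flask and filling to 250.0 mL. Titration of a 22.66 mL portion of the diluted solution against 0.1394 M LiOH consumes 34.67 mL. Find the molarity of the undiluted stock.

2.43 M

n(LiOH) = 0.1394 x 0.03467 = 0.004833 mol.
n(H2SO4) in the aliquot = 0.004833 x 1/2 = 0.002416 mol.
[diluted H2SO4] = 0.002416 / 0.02266 = 0.1066 M.
Dilution factor = 250.0/10.96 = 22.81, so [stock] = 0.1066 x 22.81 = 2.43 M.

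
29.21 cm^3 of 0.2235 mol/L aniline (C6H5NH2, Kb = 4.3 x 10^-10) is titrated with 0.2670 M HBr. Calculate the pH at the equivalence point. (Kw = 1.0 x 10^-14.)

2.77

n(C6H5NH2) = 0.2235 x 0.02921 = 0.006528 mol; V(HBr) at equivalence = 0.006528/0.2670 = 0.02445 L.
At equivalence the base is fully converted to C6H5NH3+; total volume = 0.05366 L, so [C6H5NH3+] = 0.006528/0.05366 = 0.1217 M.
Ka(C6H5NH3+) = Kw/Kb = 1.0e-14 / 4.3 x 10^-10 = 2.33e-5.
[H^+] = sqrt(Ka x [C6H5NH3+]) = sqrt(2.33e-5 x 0.1217) = 0.00168 M.
pH = -log(0.00168) = 2.77.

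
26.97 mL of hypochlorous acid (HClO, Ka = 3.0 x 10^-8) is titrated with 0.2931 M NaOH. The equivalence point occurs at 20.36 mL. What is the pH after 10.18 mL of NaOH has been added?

7.52

10.18 mL is exactly half the equivalence volume (20.36/2), i.e. the half-equivalence point.
There, n(HA) = n(A^-), so pH = pKa = -log(3.0 x 10^-8) = 7.52.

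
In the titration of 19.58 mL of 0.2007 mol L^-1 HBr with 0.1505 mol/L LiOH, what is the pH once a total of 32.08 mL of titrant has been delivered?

12.24

n(acid) = 0.2007 x 0.01958 = 0.003930 mol; n(LiOH) added = 0.1505 x 0.03208 = 0.004828 mol.
Base is in excess by 0.004828 - 0.003930 = 0.0008983 mol in a total volume of 0.05166 L.
[OH^-] = 0.0008983/0.05166 = 0.01739 M, so pOH = 1.76 and pH = 14.00 - 1.76 = 12.24.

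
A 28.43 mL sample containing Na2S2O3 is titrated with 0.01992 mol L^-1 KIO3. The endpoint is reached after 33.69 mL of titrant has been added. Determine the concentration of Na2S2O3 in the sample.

0.142 M

n(KIO3) = 0.01992 x 0.03369 = 0.0006711 mol.
From the balanced equation, 1 mol KIO3 reacts with 6 mol Na2S2O3, so n(Na2S2O3) = 0.0006711 x 6/1 = 0.004027 mol.
[Na2S2O3] = 0.004027 / 0.02843 L = 0.142 M.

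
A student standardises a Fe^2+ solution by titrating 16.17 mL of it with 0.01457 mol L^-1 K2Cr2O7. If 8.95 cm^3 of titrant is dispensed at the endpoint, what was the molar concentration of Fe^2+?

0.0484 M

n(K2Cr2O7) = 0.01457 x 0.008950 = 0.0001304 mol.
From the balanced equation, 1 mol K2Cr2O7 reacts with 6 mol Fe^2+, so n(Fe^2+) = 0.0001304 x 6/1 = 0.0007824 mol.
[Fe^2+] = 0.0007824 / 0.01617 L = 0.0484 M.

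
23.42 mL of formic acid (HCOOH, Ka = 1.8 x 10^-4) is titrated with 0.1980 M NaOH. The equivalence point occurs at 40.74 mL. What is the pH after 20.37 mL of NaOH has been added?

20.37 mL is exactly half the equivalence volume (40.74/2), i.e. the half-equivalence point.
There, n(HA) = n(A^-), so pH = pKa = -log(1.8 x 10^-4) = 3.74.

3.74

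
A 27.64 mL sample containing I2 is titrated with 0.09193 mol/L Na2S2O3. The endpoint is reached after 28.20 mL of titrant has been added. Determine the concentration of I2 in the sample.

0.0469 M

n(Na2S2O3) = 0.09193 x 0.02820 = 0.002592 mol.
From the balanced equation, 2 mol Na2S2O3 reacts with 1 mol I2, so n(I2) = 0.002592 x 1/2 = 0.001296 mol.
[I2] = 0.001296 / 0.02764 L = 0.0469 M.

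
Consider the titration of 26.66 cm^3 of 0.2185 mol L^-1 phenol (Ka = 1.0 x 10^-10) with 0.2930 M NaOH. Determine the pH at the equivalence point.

11.55

n(C6H5OH) = 0.2185 x 0.02666 = 0.005825 mol; V(NaOH) at equivalence = 0.005825/0.2930 = 0.01988 L.
At equivalence all the acid is converted to C6H5O-; total volume = 0.02666 + 0.01988 = 0.04654 L, so [C6H5O-] = 0.005825/0.04654 = 0.1252 M.
Kb = Kw/Ka = 1.0e-14 / 1.0 x 10^-10 = 0.000100.
[OH^-] = sqrt(Kb x [C6H5O-]) = sqrt(0.000100 x 0.1252) = 0.00354 M.
pOH = 2.45, so pH = 14.00 - 2.45 = 11.55.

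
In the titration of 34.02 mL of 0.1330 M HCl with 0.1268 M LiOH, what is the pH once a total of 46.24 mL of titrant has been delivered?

n(acid) = 0.1330 x 0.03402 = 0.004525 mol; n(LiOH) added = 0.1268 x 0.04624 = 0.005863 mol.
Base is in excess by 0.005863 - 0.004525 = 0.001339 mol in a total volume of 0.08026 L.
[OH^-] = 0.001339/0.08026 = 0.01668 M, so pOH = 1.78 and pH = 14.00 - 1.78 = 12.22.

12.22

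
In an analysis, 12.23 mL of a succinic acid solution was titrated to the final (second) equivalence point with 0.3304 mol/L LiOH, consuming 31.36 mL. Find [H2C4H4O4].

n(LiOH) = 0.3304 x 0.03136 = 0.01036 mol.
At the final (second) equivalence point, 2 mol OH^- react per mol H2C4H4O4, so n(H2C4H4O4) = 0.01036 / 2 = 0.005181 mol.
[H2C4H4O4] = 0.005181 / 0.01223 L = 0.424 M.

0.424 M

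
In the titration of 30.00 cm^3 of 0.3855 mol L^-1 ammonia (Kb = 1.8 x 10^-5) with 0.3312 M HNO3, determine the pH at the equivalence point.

5.00

n(NH3) = 0.3855 x 0.03000 = 0.01156 mol; V(HNO3) at equivalence = 0.01156/0.3312 = 0.03492 L.
At equivalence the base is fully converted to NH4+; total volume = 0.06492 L, so [NH4+] = 0.01156/0.06492 = 0.1781 M.
Ka(NH4+) = Kw/Kb = 1.0e-14 / 1.8 x 10^-5 = 5.56e-10.
[H^+] = sqrt(Ka x [NH4+]) = sqrt(5.56e-10 x 0.1781) = 9.95e-6 M.
pH = -log(9.95e-6) = 5.00.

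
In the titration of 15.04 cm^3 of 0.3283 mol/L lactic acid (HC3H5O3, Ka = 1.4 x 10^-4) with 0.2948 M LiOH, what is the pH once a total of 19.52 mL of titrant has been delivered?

n(acid) = 0.3283 x 0.01504 = 0.004938 mol; n(LiOH) added = 0.2948 x 0.01952 = 0.005754 mol.
Base is in excess by 0.005754 - 0.004938 = 0.0008169 mol in a total volume of 0.03456 L.
[OH^-] = 0.0008169/0.03456 = 0.02364 M, so pOH = 1.63 and pH = 14.00 - 1.63 = 12.37.

12.37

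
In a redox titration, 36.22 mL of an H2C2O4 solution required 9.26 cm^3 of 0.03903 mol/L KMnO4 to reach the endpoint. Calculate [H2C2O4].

0.0249 M

n(KMnO4) = 0.03903 x 0.009260 = 0.0003614 mol.
From the balanced equation, 2 mol KMnO4 reacts with 5 mol H2C2O4, so n(H2C2O4) = 0.0003614 x 5/2 = 0.0009035 mol.
[H2C2O4] = 0.0009035 / 0.03622 L = 0.0249 M.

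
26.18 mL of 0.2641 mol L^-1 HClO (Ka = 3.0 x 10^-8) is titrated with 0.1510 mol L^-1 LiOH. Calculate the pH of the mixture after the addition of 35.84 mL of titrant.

Initial n(HClO) = 0.2641 x 0.02618 = 0.006914 mol.
n(LiOH) added = 0.1510 x 0.03584 = 0.005412 mol, converting that many moles of HClO to ClO-.
Remaining n(HClO) = 0.001502 mol; n(ClO-) = 0.005412 mol.
By Henderson-Hasselbalch, pH = pKa + log([A^-]/[HA]) = 7.52 + log(0.005412/0.001502) = 7.52 + (+0.56) = 8.08.

8.08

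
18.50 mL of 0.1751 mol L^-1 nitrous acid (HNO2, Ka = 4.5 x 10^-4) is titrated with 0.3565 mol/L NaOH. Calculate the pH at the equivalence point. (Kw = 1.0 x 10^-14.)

8.21

n(HNO2) = 0.1751 x 0.01850 = 0.003239 mol; V(NaOH) at equivalence = 0.003239/0.3565 = 0.009087 L.
At equivalence all the acid is converted to NO2-; total volume = 0.01850 + 0.009087 = 0.02759 L, so [NO2-] = 0.003239/0.02759 = 0.1174 M.
Kb = Kw/Ka = 1.0e-14 / 4.5 x 10^-4 = 2.22e-11.
[OH^-] = sqrt(Kb x [NO2-]) = sqrt(2.22e-11 x 0.1174) = 1.62e-6 M.
pOH = 5.79, so pH = 14.00 - 5.79 = 8.21.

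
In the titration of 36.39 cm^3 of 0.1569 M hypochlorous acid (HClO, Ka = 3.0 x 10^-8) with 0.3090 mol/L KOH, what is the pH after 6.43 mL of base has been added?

7.25

Initial n(HClO) = 0.1569 x 0.03639 = 0.005710 mol.
n(KOH) added = 0.3090 x 0.006430 = 0.001987 mol, converting that many moles of HClO to ClO-.
Remaining n(HClO) = 0.003723 mol; n(ClO-) = 0.001987 mol.
By Henderson-Hasselbalch, pH = pKa + log([A^-]/[HA]) = 7.52 + log(0.001987/0.003723) = 7.52 + (-0.27) = 7.25.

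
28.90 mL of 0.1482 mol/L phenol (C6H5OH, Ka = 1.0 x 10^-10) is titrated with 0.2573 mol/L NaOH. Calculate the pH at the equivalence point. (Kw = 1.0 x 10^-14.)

11.49

n(C6H5OH) = 0.1482 x 0.02890 = 0.004283 mol; V(NaOH) at equivalence = 0.004283/0.2573 = 0.01665 L.
At equivalence all the acid is converted to C6H5O-; total volume = 0.02890 + 0.01665 = 0.04555 L, so [C6H5O-] = 0.004283/0.04555 = 0.09404 M.
Kb = Kw/Ka = 1.0e-14 / 1.0 x 10^-10 = 0.000100.
[OH^-] = sqrt(Kb x [C6H5O-]) = sqrt(0.000100 x 0.09404) = 0.00307 M.
pOH = 2.51, so pH = 14.00 - 2.51 = 11.49.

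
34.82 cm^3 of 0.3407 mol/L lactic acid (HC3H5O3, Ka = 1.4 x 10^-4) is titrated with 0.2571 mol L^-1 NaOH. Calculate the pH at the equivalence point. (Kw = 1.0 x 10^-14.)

n(HC3H5O3) = 0.3407 x 0.03482 = 0.01186 mol; V(NaOH) at equivalence = 0.01186/0.2571 = 0.04614 L.
At equivalence all the acid is converted to C3H5O3-; total volume = 0.03482 + 0.04614 = 0.08096 L, so [C3H5O3-] = 0.01186/0.08096 = 0.1465 M.
Kb = Kw/Ka = 1.0e-14 / 1.4 x 10^-4 = 7.14e-11.
[OH^-] = sqrt(Kb x [C3H5O3-]) = sqrt(7.14e-11 x 0.1465) = 3.24e-6 M.
pOH = 5.49, so pH = 14.00 - 5.49 = 8.51.

8.51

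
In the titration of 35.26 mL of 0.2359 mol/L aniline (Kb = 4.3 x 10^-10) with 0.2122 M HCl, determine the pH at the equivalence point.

n(C6H5NH2) = 0.2359 x 0.03526 = 0.008318 mol; V(HCl) at equivalence = 0.008318/0.2122 = 0.03920 L.
At equivalence the base is fully converted to C6H5NH3+; total volume = 0.07446 L, so [C6H5NH3+] = 0.008318/0.07446 = 0.1117 M.
Ka(C6H5NH3+) = Kw/Kb = 1.0e-14 / 4.3 x 10^-10 = 2.33e-5.
[H^+] = sqrt(Ka x [C6H5NH3+]) = sqrt(2.33e-5 x 0.1117) = 0.00161 M.
pH = -log(0.00161) = 2.79.

2.79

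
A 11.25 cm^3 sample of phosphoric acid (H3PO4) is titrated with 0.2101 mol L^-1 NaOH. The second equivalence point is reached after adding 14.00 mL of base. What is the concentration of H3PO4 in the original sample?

n(NaOH) = 0.2101 x 0.01400 = 0.002941 mol.
At the second equivalence point, 2 mol OH^- react per mol H3PO4, so n(H3PO4) = 0.002941 / 2 = 0.001471 mol.
[H3PO4] = 0.001471 / 0.01125 L = 0.131 M.

0.131 M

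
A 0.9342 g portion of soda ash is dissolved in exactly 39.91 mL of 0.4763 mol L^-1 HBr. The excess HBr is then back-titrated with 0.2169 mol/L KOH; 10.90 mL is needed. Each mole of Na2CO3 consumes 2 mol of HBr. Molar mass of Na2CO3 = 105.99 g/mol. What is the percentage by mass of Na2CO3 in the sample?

94.4%

Total n(HBr) added = 0.4763 x 0.03991 = 0.01901 mol.
n(KOH) used = 0.2169 x 0.01090 = 0.002364 mol, which equals the excess n(HBr).
So n(HBr) consumed by the sample = 0.01901 - 0.002364 = 0.01664 mol.
n(Na2CO3) = 0.01664 / 2 = 0.008322 mol.
mass Na2CO3 = 0.008322 x 105.99 = 0.8821 g, so %Na2CO3 = 0.8821/0.9342 x 100 = 94.4%.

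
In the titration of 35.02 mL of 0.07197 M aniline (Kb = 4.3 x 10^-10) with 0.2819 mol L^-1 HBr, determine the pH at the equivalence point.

n(C6H5NH2) = 0.07197 x 0.03502 = 0.002520 mol; V(HBr) at equivalence = 0.002520/0.2819 = 0.008941 L.
At equivalence the base is fully converted to C6H5NH3+; total volume = 0.04396 L, so [C6H5NH3+] = 0.002520/0.04396 = 0.05733 M.
Ka(C6H5NH3+) = Kw/Kb = 1.0e-14 / 4.3 x 10^-10 = 2.33e-5.
[H^+] = sqrt(Ka x [C6H5NH3+]) = sqrt(2.33e-5 x 0.05733) = 0.00115 M.
pH = -log(0.00115) = 2.94.

2.94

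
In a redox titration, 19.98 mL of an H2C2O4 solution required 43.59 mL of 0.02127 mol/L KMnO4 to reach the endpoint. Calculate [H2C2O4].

0.116 M

n(KMnO4) = 0.02127 x 0.04359 = 0.0009272 mol.
From the balanced equation, 2 mol KMnO4 reacts with 5 mol H2C2O4, so n(H2C2O4) = 0.0009272 x 5/2 = 0.002318 mol.
[H2C2O4] = 0.002318 / 0.01998 L = 0.116 M.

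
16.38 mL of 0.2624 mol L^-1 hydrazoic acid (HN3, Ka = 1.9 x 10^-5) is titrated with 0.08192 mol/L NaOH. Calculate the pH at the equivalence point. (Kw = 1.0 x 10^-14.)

8.76

n(HN3) = 0.2624 x 0.01638 = 0.004298 mol; V(NaOH) at equivalence = 0.004298/0.08192 = 0.05247 L.
At equivalence all the acid is converted to N3-; total volume = 0.01638 + 0.05247 = 0.06885 L, so [N3-] = 0.004298/0.06885 = 0.06243 M.
Kb = Kw/Ka = 1.0e-14 / 1.9 x 10^-5 = 5.26e-10.
[OH^-] = sqrt(Kb x [N3-]) = sqrt(5.26e-10 x 0.06243) = 5.73e-6 M.
pOH = 5.24, so pH = 14.00 - 5.24 = 8.76.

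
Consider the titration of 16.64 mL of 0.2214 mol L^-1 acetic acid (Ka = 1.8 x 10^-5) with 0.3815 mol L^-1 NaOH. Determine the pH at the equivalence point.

n(CH3COOH) = 0.2214 x 0.01664 = 0.003684 mol; V(NaOH) at equivalence = 0.003684/0.3815 = 0.009657 L.
At equivalence all the acid is converted to CH3COO-; total volume = 0.01664 + 0.009657 = 0.02630 L, so [CH3COO-] = 0.003684/0.02630 = 0.1401 M.
Kb = Kw/Ka = 1.0e-14 / 1.8 x 10^-5 = 5.56e-10.
[OH^-] = sqrt(Kb x [CH3COO-]) = sqrt(5.56e-10 x 0.1401) = 8.82e-6 M.
pOH = 5.05, so pH = 14.00 - 5.05 = 8.95.

8.95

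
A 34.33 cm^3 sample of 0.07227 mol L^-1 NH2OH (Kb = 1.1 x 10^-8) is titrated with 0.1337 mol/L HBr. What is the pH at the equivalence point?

n(NH2OH) = 0.07227 x 0.03433 = 0.002481 mol; V(HBr) at equivalence = 0.002481/0.1337 = 0.01856 L.
At equivalence the base is fully converted to NH3OH+; total volume = 0.05289 L, so [NH3OH+] = 0.002481/0.05289 = 0.04691 M.
Ka(NH3OH+) = Kw/Kb = 1.0e-14 / 1.1 x 10^-8 = 9.09e-7.
[H^+] = sqrt(Ka x [NH3OH+]) = sqrt(9.09e-7 x 0.04691) = 0.000207 M.
pH = -log(0.000207) = 3.69.

3.69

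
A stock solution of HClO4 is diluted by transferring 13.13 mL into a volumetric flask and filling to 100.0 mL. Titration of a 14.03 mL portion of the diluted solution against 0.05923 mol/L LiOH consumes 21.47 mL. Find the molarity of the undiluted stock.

n(LiOH) = 0.05923 x 0.02147 = 0.001272 mol.
n(HClO4) in the aliquot = 0.001272 mol.
[diluted HClO4] = 0.001272 / 0.01403 = 0.09064 M.
Dilution factor = 100.0/13.13 = 7.616, so [stock] = 0.09064 x 7.616 = 0.690 M.

0.690 M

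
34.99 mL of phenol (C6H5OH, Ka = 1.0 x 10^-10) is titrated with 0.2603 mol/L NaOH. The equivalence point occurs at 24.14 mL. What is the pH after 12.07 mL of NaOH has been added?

10.00

12.07 mL is exactly half the equivalence volume (24.14/2), i.e. the half-equivalence point.
There, n(HA) = n(A^-), so pH = pKa = -log(1.0 x 10^-10) = 10.00.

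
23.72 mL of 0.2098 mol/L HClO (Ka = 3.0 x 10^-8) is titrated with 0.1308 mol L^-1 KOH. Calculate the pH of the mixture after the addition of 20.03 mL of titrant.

Initial n(HClO) = 0.2098 x 0.02372 = 0.004976 mol.
n(KOH) added = 0.1308 x 0.02003 = 0.002620 mol, converting that many moles of HClO to ClO-.
Remaining n(HClO) = 0.002357 mol; n(ClO-) = 0.002620 mol.
By Henderson-Hasselbalch, pH = pKa + log([A^-]/[HA]) = 7.52 + log(0.002620/0.002357) = 7.52 + (+0.05) = 7.57.

7.57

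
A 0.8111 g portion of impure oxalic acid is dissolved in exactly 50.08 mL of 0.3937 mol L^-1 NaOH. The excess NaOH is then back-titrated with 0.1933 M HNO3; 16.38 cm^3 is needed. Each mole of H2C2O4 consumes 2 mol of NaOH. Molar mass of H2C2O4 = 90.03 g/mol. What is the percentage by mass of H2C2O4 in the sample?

Total n(NaOH) added = 0.3937 x 0.05008 = 0.01972 mol.
n(HNO3) used = 0.1933 x 0.01638 = 0.003166 mol, which equals the excess n(NaOH).
So n(NaOH) consumed by the sample = 0.01972 - 0.003166 = 0.01655 mol.
n(H2C2O4) = 0.01655 / 2 = 0.008275 mol.
mass H2C2O4 = 0.008275 x 90.03 = 0.7450 g, so %H2C2O4 = 0.7450/0.8111 x 100 = 91.9%.

91.9%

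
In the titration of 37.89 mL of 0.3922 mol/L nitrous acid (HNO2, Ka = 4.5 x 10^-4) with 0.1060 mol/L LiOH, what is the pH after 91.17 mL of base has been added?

3.62

Initial n(HNO2) = 0.3922 x 0.03789 = 0.01486 mol.
n(LiOH) added = 0.1060 x 0.09117 = 0.009664 mol, converting that many moles of HNO2 to NO2-.
Remaining n(HNO2) = 0.005196 mol; n(NO2-) = 0.009664 mol.
By Henderson-Hasselbalch, pH = pKa + log([A^-]/[HA]) = 3.35 + log(0.009664/0.005196) = 3.35 + (+0.27) = 3.62.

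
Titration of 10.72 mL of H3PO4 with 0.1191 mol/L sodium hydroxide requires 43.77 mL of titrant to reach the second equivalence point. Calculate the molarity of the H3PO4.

0.243 M

n(NaOH) = 0.1191 x 0.04377 = 0.005213 mol.
At the second equivalence point, 2 mol OH^- react per mol H3PO4, so n(H3PO4) = 0.005213 / 2 = 0.002607 mol.
[H3PO4] = 0.002607 / 0.01072 L = 0.243 M.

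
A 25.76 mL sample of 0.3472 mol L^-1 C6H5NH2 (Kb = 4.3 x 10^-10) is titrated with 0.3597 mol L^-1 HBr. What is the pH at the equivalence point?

n(C6H5NH2) = 0.3472 x 0.02576 = 0.008944 mol; V(HBr) at equivalence = 0.008944/0.3597 = 0.02486 L.
At equivalence the base is fully converted to C6H5NH3+; total volume = 0.05062 L, so [C6H5NH3+] = 0.008944/0.05062 = 0.1767 M.
Ka(C6H5NH3+) = Kw/Kb = 1.0e-14 / 4.3 x 10^-10 = 2.33e-5.
[H^+] = sqrt(Ka x [C6H5NH3+]) = sqrt(2.33e-5 x 0.1767) = 0.00203 M.
pH = -log(0.00203) = 2.69.

2.69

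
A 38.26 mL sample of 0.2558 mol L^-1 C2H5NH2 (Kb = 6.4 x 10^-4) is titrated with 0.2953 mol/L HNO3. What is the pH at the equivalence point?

5.83

n(C2H5NH2) = 0.2558 x 0.03826 = 0.009787 mol; V(HNO3) at equivalence = 0.009787/0.2953 = 0.03314 L.
At equivalence the base is fully converted to C2H5NH3+; total volume = 0.07140 L, so [C2H5NH3+] = 0.009787/0.07140 = 0.1371 M.
Ka(C2H5NH3+) = Kw/Kb = 1.0e-14 / 6.4 x 10^-4 = 1.56e-11.
[H^+] = sqrt(Ka x [C2H5NH3+]) = sqrt(1.56e-11 x 0.1371) = 1.46e-6 M.
pH = -log(1.46e-6) = 5.83.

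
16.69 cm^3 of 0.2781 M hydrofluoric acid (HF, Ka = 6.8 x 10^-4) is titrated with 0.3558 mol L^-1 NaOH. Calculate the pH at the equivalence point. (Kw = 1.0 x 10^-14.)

8.18

n(HF) = 0.2781 x 0.01669 = 0.004641 mol; V(NaOH) at equivalence = 0.004641/0.3558 = 0.01305 L.
At equivalence all the acid is converted to F-; total volume = 0.01669 + 0.01305 = 0.02974 L, so [F-] = 0.004641/0.02974 = 0.1561 M.
Kb = Kw/Ka = 1.0e-14 / 6.8 x 10^-4 = 1.47e-11.
[OH^-] = sqrt(Kb x [F-]) = sqrt(1.47e-11 x 0.1561) = 1.52e-6 M.
pOH = 5.82, so pH = 14.00 - 5.82 = 8.18.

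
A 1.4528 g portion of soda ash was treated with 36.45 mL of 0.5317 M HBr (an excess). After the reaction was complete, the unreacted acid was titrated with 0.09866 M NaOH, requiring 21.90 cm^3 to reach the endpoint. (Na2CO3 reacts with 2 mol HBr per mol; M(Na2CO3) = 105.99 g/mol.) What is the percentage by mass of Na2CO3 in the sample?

Total n(HBr) added = 0.5317 x 0.03645 = 0.01938 mol.
n(NaOH) used = 0.09866 x 0.02190 = 0.002161 mol, which equals the excess n(HBr).
So n(HBr) consumed by the sample = 0.01938 - 0.002161 = 0.01722 mol.
n(Na2CO3) = 0.01722 / 2 = 0.008610 mol.
mass Na2CO3 = 0.008610 x 105.99 = 0.9126 g, so %Na2CO3 = 0.9126/1.4528 x 100 = 62.8%.

62.8%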